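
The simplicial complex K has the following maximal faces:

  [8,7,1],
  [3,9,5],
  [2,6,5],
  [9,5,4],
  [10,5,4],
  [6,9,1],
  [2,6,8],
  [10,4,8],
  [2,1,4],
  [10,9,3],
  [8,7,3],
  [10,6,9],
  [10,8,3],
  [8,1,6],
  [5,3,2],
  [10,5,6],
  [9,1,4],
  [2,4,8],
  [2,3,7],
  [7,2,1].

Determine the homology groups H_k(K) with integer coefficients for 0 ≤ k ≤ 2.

H_0 ≅ Z,  H_1 ≅ Z ⊕ Z/2Z,  H_2 = 0.

Fix the vertex order 1 < 2 < 3 < 4 < 5 < 6 < 7 < 8 < 9 < 10 and write every simplex with vertices in increasing order. Then dim K = 2 and the simplices of K are:

  0-simplices (10): [1], [2], [3], [4], [5], [6], [7], [8], [9], [10]
  1-simplices (30): (30 of them)
  2-simplices (20): (20 of them)

Hence C_0 ≅ Z^10, C_1 ≅ Z^30, C_2 ≅ Z^20.

Boundary ∂_1: C_1 → C_0 sends each edge [p,q] (with p < q) to q − p. For instance
  ∂[3,7] = [7] − [3].
As a 10×30 matrix over Z this has rank 9, with invariant factors (1,1,1,1,1,1,1,1,1).

Boundary ∂_2: C_2 → C_1 sends each 2-simplex [p,q,r] to [q,r] − [p,r] + [p,q]. For instance
  ∂[1,2,4] = [2,4] − [1,4] + [1,2],
  ∂[1,6,8] = [6,8] − [1,8] + [1,6].
As a 30×20 matrix over Z this has rank 20, with invariant factors (1,1,1,1,1,1,1,1,1,1,1,1,1,1,1,1,1,1,1,2).

Reading off H_k = ker ∂_k / im ∂_{k+1}:

  H_0: rank C_0 − rank ∂_1 = 10 − 9 = 1, and the invariant factors of ∂_1 are all 1, so H_0 = Z.
  H_1: rank ker ∂_1 − rank ∂_2 = (30 − 9) − 20 = 1, and ∂_2 has invariant factor 2 > 1, so H_1 = Z ⊕ Z/2Z.
  H_2: rank ker ∂_2 − rank ∂_3 = (20 − 20) − 0 = 0, and there is no ∂_3, so H_2 = 0.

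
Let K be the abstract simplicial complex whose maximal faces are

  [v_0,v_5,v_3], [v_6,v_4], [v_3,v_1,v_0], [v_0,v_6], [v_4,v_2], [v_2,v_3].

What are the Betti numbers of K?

b_0 = 1, b_1 = 1, b_2 = 0.

Fix the vertex order v_0 < v_1 < v_2 < v_3 < v_4 < v_5 < v_6 and write every simplex with vertices in increasing order. Then dim K = 2 and the simplices of K are:

  0-simplices (7): [v_0], [v_1], [v_2], [v_3], [v_4], [v_5], [v_6]
  1-simplices (9): [v_0,v_1], [v_0,v_3], [v_0,v_5], [v_0,v_6], [v_1,v_3], [v_2,v_3], [v_2,v_4], [v_3,v_5], [v_4,v_6]
  2-simplices (2): [v_0,v_1,v_3], [v_0,v_3,v_5]

so the chain groups are C_0 ≅ Z^7, C_1 ≅ Z^9, C_2 ≅ Z^2.

The boundary map ∂_1: C_1 → C_0 is given by ∂[p,q] = [q] − [p].
The 7×9 boundary matrix has rank 6 and Smith normal form diag(1,1,1,1,1,1).

The boundary map ∂_2: C_2 → C_1 maps a triangle to the signed sum of its edges. For instance
  ∂[v_0,v_1,v_3] = [v_1,v_3] − [v_0,v_3] + [v_0,v_1],
  ∂[v_0,v_3,v_5] = [v_3,v_5] − [v_0,v_5] + [v_0,v_3].
As a 9×2 matrix over Z this has rank 2, with invariant factors (1,1).

Computing H_k = (kernel of ∂_k) / (image of ∂_{k+1}):

  H_0: rank C_0 − rank ∂_1 = 7 − 6 = 1, and the invariant factors of ∂_1 are all 1, so H_0 ≅ Z.
  H_1: rank ker ∂_1 − rank ∂_2 = (9 − 6) − 2 = 1, and the invariant factors of ∂_2 are all 1, so H_1 ≅ Z.
  H_2: rank ker ∂_2 − rank ∂_3 = (2 − 2) − 0 = 0, and there is no ∂_3, so H_2 ≅ 0.

As a check, the Euler characteristic is 7 − 9 + 2 = 0, which agrees with 1 − 1 + 0 = 0.

Hence the Betti numbers are b_0 = 1, b_1 = 1, b_2 = 0.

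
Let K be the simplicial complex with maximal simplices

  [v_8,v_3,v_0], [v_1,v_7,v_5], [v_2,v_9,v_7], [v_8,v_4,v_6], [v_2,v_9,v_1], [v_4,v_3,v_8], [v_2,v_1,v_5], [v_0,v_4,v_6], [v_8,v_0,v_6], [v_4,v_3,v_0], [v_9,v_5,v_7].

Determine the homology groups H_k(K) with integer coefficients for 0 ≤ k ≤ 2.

We work with the vertex ordering v_0 < v_1 < v_2 < v_3 < v_4 < v_5 < v_6 < v_7 < v_8 < v_9. The simplices of K, each written with vertices in increasing order, are:

  0-simplices (10): [v_0], [v_1], [v_2], [v_3], [v_4], [v_5], [v_6], [v_7], [v_8], [v_9]
  1-simplices (19): (19 of them)
  2-simplices (11): (11 of them)

so the chain groups are C_0 ≅ Z^10, C_1 ≅ Z^19, C_2 ≅ Z^11.

∂_1: C_1 → C_0 maps an edge to its endpoints' difference, ∂[p,q] = q − p.
As a 10×19 matrix over Z this has rank 8, with invariant factors (1,1,1,1,1,1,1,1).

Boundary ∂_2: C_2 → C_1 acts by ∂[p,q,r] = [q,r] − [p,r] + [p,q]. For instance
  ∂[v_5,v_7,v_9] = [v_7,v_9] − [v_5,v_9] + [v_5,v_7],
  ∂[v_3,v_4,v_8] = [v_4,v_8] − [v_3,v_8] + [v_3,v_4].
The 19×11 boundary matrix has rank 10 and Smith normal form diag(1,1,1,1,1,1,1,1,1,1).

Reading off H_k = ker ∂_k / im ∂_{k+1}:

  H_0: rank C_0 − rank ∂_1 = 10 − 8 = 2, and the invariant factors of ∂_1 are all 1, so H_0 = Z^2.
  H_1: rank ker ∂_1 − rank ∂_2 = (19 − 8) − 10 = 1, and the invariant factors of ∂_2 are all 1, so H_1 = Z.
  H_2: rank ker ∂_2 − rank ∂_3 = (11 − 10) − 0 = 1, and there is no ∂_3, so H_2 = Z.

H_0 ≅ Z^2,  H_1 ≅ Z,  H_2 ≅ Z.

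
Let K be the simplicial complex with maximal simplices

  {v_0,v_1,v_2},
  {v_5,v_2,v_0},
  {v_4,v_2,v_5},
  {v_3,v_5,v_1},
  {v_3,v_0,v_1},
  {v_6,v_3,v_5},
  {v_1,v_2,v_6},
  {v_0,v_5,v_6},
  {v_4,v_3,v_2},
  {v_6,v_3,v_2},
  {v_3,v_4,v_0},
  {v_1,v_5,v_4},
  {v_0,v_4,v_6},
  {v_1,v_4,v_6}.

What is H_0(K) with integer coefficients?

H_0 = Z.

K has 7 vertices, 21 edges, 14 triangles.
rank ∂_0 = 0, rank ∂_1 = 6 ⇒ b_0 = 7 − 0 − 6 = 1; all invariant factors of ∂_1 are 1 so no torsion. So H_0 = Z.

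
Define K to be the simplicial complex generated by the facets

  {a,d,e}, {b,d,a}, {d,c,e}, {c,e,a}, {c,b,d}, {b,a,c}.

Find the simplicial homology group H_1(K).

Take the total order a < b < c < d < e on the vertex set. Then K (dimension 2) consists of the simplices:

  0-simplices (5): a, b, c, d, e
  1-simplices (9): ab, ac, ad, ae, bc, bd, cd, ce, de
  2-simplices (6): abc, abd, ace, ade, bcd, cde

Hence C_0 ≅ Z^5, C_1 ≅ Z^9, C_2 ≅ Z^6.

Boundary ∂_1: C_1 → C_0 is given by ∂[p,q] = [q] − [p].
As a 5×9 matrix over Z this has rank 4, with invariant factors (1,1,1,1).

∂_2: C_2 → C_1 sends each 2-simplex [p,q,r] to [q,r] − [p,r] + [p,q]. For instance
  ∂abd = bd − ad + ab,
  ∂ade = de − ae + ad.
This gives a 9×6 integer matrix of rank 5; reducing to Smith normal form yields diagonal entries (1,1,1,1,1).

Reading off H_k = ker ∂_k / im ∂_{k+1}:

  H_1: rank ker ∂_1 − rank ∂_2 = (9 − 4) − 5 = 0, and the invariant factors of ∂_2 are all 1, so H_1 ≅ 0.

H_1 = 0.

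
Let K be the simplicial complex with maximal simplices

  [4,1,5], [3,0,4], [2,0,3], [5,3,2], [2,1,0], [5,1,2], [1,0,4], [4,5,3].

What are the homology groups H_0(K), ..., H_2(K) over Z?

H_0 ≅ Z,  H_1 = 0,  H_2 ≅ Z.

Fix the vertex order 0 < 1 < 2 < 3 < 4 < 5 and write every simplex with vertices in increasing order. Then dim K = 2 and the simplices of K are:

  0-simplices (6): [0], [1], [2], [3], [4], [5]
  1-simplices (12): [0,1], [0,2], [0,3], [0,4], [1,2], [1,4], [1,5], [2,3], [2,5], [3,4], [3,5], [4,5]
  2-simplices (8): [0,1,2], [0,1,4], [0,2,3], [0,3,4], [1,2,5], [1,4,5], [2,3,5], [3,4,5]

giving chain groups C_0 ≅ Z^6, C_1 ≅ Z^12, C_2 ≅ Z^8.

∂_1: C_1 → C_0 is given by ∂[p,q] = [q] − [p]. For instance
  ∂[0,3] = [3] − [0].
This gives a 6×12 integer matrix of rank 5; reducing to Smith normal form yields diagonal entries (1,1,1,1,1).

The boundary map ∂_2: C_2 → C_1 sends each 2-simplex [p,q,r] to [q,r] − [p,r] + [p,q]. For instance
  ∂[2,3,5] = [3,5] − [2,5] + [2,3],
  ∂[0,1,2] = [1,2] − [0,2] + [0,1].
The resulting 12×8 matrix has rank 7, and its Smith normal form has invariant factors (1,1,1,1,1,1,1).

Now H_k = ker ∂_k / im ∂_{k+1}, so:

  H_0: rank C_0 − rank ∂_1 = 6 − 5 = 1, and the invariant factors of ∂_1 are all 1, so H_0 = Z.
  H_1: rank ker ∂_1 − rank ∂_2 = (12 − 5) − 7 = 0, and the invariant factors of ∂_2 are all 1, so H_1 = 0.
  H_2: rank ker ∂_2 − rank ∂_3 = (8 − 7) − 0 = 1, and there is no ∂_3, so H_2 = Z.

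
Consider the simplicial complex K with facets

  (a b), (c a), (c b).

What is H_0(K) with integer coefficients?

Fix the vertex order a < b < c and write every simplex with vertices in increasing order. Then dim K = 1 and the simplices of K are:

  0-simplices (3): a, b, c
  1-simplices (3): ab, ac, bc

so the chain groups are C_0 ≅ Z^3, C_1 ≅ Z^3.

Boundary ∂_1: C_1 → C_0 maps an edge to its endpoints' difference, ∂[p,q] = q − p. For instance
  ∂ab = b − a.
As a 3×3 matrix over Z this has rank 2, with invariant factors (1,1).

From H_k ≅ ker(∂_k) / im(∂_{k+1}) we obtain:

  H_0: rank C_0 − rank ∂_1 = 3 − 2 = 1, and the invariant factors of ∂_1 are all 1, so H_0 = Z.

H_0 = Z.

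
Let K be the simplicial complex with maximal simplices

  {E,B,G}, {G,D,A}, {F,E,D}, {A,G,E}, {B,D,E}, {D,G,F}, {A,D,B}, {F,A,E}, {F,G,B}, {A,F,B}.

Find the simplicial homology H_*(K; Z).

H_0 ≅ Z,  H_1 ≅ Z/2,  H_2 = 0.

We work with the vertex ordering A < B < D < E < F < G. The simplices of K, each written with vertices in increasing order, are:

  0-simplices (6): A, B, D, E, F, G
  1-simplices (15): AB, AD, AE, AF, AG, BD, BE, BF, BG, DE, DF, DG, EF, EG, FG
  2-simplices (10): ABD, ABF, ADG, AEF, AEG, BDE, BEG, BFG, DEF, DFG

giving chain groups C_0 ≅ Z^6, C_1 ≅ Z^15, C_2 ≅ Z^10.

Boundary ∂_1: C_1 → C_0 is given by ∂[p,q] = [q] − [p].
As a 6×15 matrix over Z this has rank 5, with invariant factors (1,1,1,1,1).

The boundary map ∂_2: C_2 → C_1 acts by ∂[p,q,r] = [q,r] − [p,r] + [p,q]. For instance
  ∂AEG = EG − AG + AE,
  ∂BFG = FG − BG + BF.
This gives a 15×10 integer matrix of rank 10; reducing to Smith normal form yields diagonal entries (1,1,1,1,1,1,1,1,1,2).

Computing H_k = (kernel of ∂_k) / (image of ∂_{k+1}):

  H_0: rank C_0 − rank ∂_1 = 6 − 5 = 1, and the invariant factors of ∂_1 are all 1, so H_0 ≅ Z.
  H_1: rank ker ∂_1 − rank ∂_2 = (15 − 5) − 10 = 0, and ∂_2 has invariant factor 2 > 1, so H_1 ≅ Z/2.
  H_2: rank ker ∂_2 − rank ∂_3 = (10 − 10) − 0 = 0, and there is no ∂_3, so H_2 ≅ 0.

(K is a triangulation of the real projective plane RP^2.)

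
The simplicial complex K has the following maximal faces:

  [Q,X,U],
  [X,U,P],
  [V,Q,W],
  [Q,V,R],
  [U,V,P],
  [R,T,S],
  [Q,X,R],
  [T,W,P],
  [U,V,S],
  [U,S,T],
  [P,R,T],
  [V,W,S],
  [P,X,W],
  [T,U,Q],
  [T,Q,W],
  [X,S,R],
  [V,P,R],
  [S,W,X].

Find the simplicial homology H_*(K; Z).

H_0 ≅ Z,  H_1 ≅ Z^2,  H_2 ≅ Z.

Fix the vertex order P < Q < R < S < T < U < V < W < X and write every simplex with vertices in increasing order. Then dim K = 2 and the simplices of K are:

  0-simplices (9): P, Q, R, S, T, U, V, W, X
  1-simplices (27): PR, PT, PU, PV, PW, PX, QR, QT, QU, QV, QW, QX, RS, RT, RV, RX, ST, SU, SV, SW, SX, TU, TW, UV, UX, VW, WX
  2-simplices (18): PRT, PRV, PTW, PUV, PUX, PWX, QRV, QRX, QTU, QTW, QUX, QVW, RST, RSX, STU, SUV, SVW, SWX

giving chain groups C_0 ≅ Z^9, C_1 ≅ Z^27, C_2 ≅ Z^18.

∂_1: C_1 → C_0 is given by ∂[p,q] = [q] − [p]. For instance
  ∂PR = R − P.
As a 9×27 matrix over Z this has rank 8, with invariant factors (1,1,1,1,1,1,1,1).

∂_2: C_2 → C_1 sends each 2-simplex [p,q,r] to [q,r] − [p,r] + [p,q]. For instance
  ∂PRV = RV − PV + PR,
  ∂QUX = UX − QX + QU.
As a 27×18 matrix over Z this has rank 17, with invariant factors (1,1,1,1,1,1,1,1,1,1,1,1,1,1,1,1,1).

Now H_k = ker ∂_k / im ∂_{k+1}, so:

  H_0: rank C_0 − rank ∂_1 = 9 − 8 = 1, and the invariant factors of ∂_1 are all 1, so H_0 = Z.
  H_1: rank ker ∂_1 − rank ∂_2 = (27 − 8) − 17 = 2, and the invariant factors of ∂_2 are all 1, so H_1 = Z^2.
  H_2: rank ker ∂_2 − rank ∂_3 = (18 − 17) − 0 = 1, and there is no ∂_3, so H_2 = Z.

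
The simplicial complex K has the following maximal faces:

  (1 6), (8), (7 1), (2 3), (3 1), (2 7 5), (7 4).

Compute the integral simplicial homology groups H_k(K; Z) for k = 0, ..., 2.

K has 8 vertices, 8 edges, 1 triangle.
rank ∂_0 = 0, rank ∂_1 = 6 ⇒ b_0 = 8 − 0 − 6 = 2; all invariant factors of ∂_1 are 1 so no torsion. So H_0 ≅ Z^2.
rank ∂_1 = 6, rank ∂_2 = 1 ⇒ b_1 = 8 − 6 − 1 = 1; all invariant factors of ∂_2 are 1 so no torsion. So H_1 ≅ Z.
rank ∂_2 = 1, rank ∂_3 = 0 ⇒ b_2 = 1 − 1 − 0 = 0. So H_2 ≅ 0.

H_0 ≅ Z^2,  H_1 ≅ Z,  H_2 = 0.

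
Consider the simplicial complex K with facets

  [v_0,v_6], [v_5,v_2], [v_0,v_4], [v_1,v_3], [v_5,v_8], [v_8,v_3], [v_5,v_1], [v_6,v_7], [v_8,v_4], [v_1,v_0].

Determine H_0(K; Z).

H_0 ≅ Z.

Fix the vertex order v_0 < v_1 < v_2 < v_3 < v_4 < v_5 < v_6 < v_7 < v_8 and write every simplex with vertices in increasing order. Then dim K = 1 and the simplices of K are:

  0-simplices (9): [v_0], [v_1], [v_2], [v_3], [v_4], [v_5], [v_6], [v_7], [v_8]
  1-simplices (10): [v_0,v_1], [v_0,v_4], [v_0,v_6], [v_1,v_3], [v_1,v_5], [v_2,v_5], [v_3,v_8], [v_4,v_8], [v_5,v_8], [v_6,v_7]

Hence C_0 ≅ Z^9, C_1 ≅ Z^10.

Boundary ∂_1: C_1 → C_0 sends each edge [p,q] (with p < q) to q − p.
This gives a 9×10 integer matrix of rank 8; reducing to Smith normal form yields diagonal entries (1,1,1,1,1,1,1,1).

From H_k ≅ ker(∂_k) / im(∂_{k+1}) we obtain:

  H_0: rank C_0 − rank ∂_1 = 9 − 8 = 1, and the invariant factors of ∂_1 are all 1, so H_0 = Z.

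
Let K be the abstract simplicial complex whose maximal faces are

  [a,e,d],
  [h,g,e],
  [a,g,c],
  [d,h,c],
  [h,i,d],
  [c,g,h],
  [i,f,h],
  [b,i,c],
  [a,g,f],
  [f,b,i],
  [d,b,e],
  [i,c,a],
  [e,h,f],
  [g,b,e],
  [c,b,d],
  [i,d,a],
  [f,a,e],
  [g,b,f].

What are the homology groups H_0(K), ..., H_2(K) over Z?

We work with the vertex ordering a < b < c < d < e < f < g < h < i. The simplices of K, each written with vertices in increasing order, are:

  0-simplices (9): a, b, c, d, e, f, g, h, i
  1-simplices (27): ac, ad, ae, af, ag, ai, bc, bd, be, bf, bg, bi, cd, cg, ch, ci, de, dh, di, ef, eg, eh, fg, fh, fi, gh, hi
  2-simplices (18): acg, aci, ade, adi, aef, afg, bcd, bci, bde, beg, bfg, bfi, cdh, cgh, dhi, efh, egh, fhi

giving chain groups C_0 ≅ Z^9, C_1 ≅ Z^27, C_2 ≅ Z^18.

Boundary ∂_1: C_1 → C_0 maps an edge to its endpoints' difference, ∂[p,q] = q − p.
This gives a 9×27 integer matrix of rank 8; reducing to Smith normal form yields diagonal entries (1,1,1,1,1,1,1,1).

∂_2: C_2 → C_1 sends each 2-simplex [p,q,r] to [q,r] − [p,r] + [p,q]. For instance
  ∂ade = de − ae + ad,
  ∂egh = gh − eh + eg.
The resulting 27×18 matrix has rank 18, and its Smith normal form has invariant factors (1,1,1,1,1,1,1,1,1,1,1,1,1,1,1,1,1,2).

Computing H_k = (kernel of ∂_k) / (image of ∂_{k+1}):

  H_0: rank C_0 − rank ∂_1 = 9 − 8 = 1, and the invariant factors of ∂_1 are all 1, so H_0 = Z.
  H_1: rank ker ∂_1 − rank ∂_2 = (27 − 8) − 18 = 1, and ∂_2 has invariant factor 2 > 1, so H_1 = Z ⊕ Z/2Z.
  H_2: rank ker ∂_2 − rank ∂_3 = (18 − 18) − 0 = 0, and there is no ∂_3, so H_2 = 0.

H_0 = Z,  H_1 = Z ⊕ Z/2Z,  H_2 = 0.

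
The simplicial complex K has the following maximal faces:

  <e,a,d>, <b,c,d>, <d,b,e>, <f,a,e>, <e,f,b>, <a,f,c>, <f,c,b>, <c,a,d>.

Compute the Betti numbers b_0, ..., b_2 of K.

b_0 = 1, b_1 = 0, b_2 = 1.

Order the vertices as a < b < c < d < e < f. Listing each simplex with vertices in this order, K has dimension 2 with simplices:

  0-simplices (6): a, b, c, d, e, f
  1-simplices (12): ac, ad, ae, af, bc, bd, be, bf, cd, cf, de, ef
  2-simplices (8): acd, acf, ade, aef, bcd, bcf, bde, bef

Hence C_0 ≅ Z^6, C_1 ≅ Z^12, C_2 ≅ Z^8.

∂_1: C_1 → C_0 maps an edge to its endpoints' difference, ∂[p,q] = q − p. For instance
  ∂ef = f − e.
This gives a 6×12 integer matrix of rank 5; reducing to Smith normal form yields diagonal entries (1,1,1,1,1).

The boundary map ∂_2: C_2 → C_1 acts by ∂[p,q,r] = [q,r] − [p,r] + [p,q]. For instance
  ∂bcd = cd − bd + bc,
  ∂ade = de − ae + ad.
The 12×8 boundary matrix has rank 7 and Smith normal form diag(1,1,1,1,1,1,1).

Now H_k = ker ∂_k / im ∂_{k+1}, so:

  H_0: rank C_0 − rank ∂_1 = 6 − 5 = 1, and the invariant factors of ∂_1 are all 1, so H_0 = Z.
  H_1: rank ker ∂_1 − rank ∂_2 = (12 − 5) − 7 = 0, and the invariant factors of ∂_2 are all 1, so H_1 = 0.
  H_2: rank ker ∂_2 − rank ∂_3 = (8 − 7) − 0 = 1, and there is no ∂_3, so H_2 = Z.

Hence the Betti numbers are b_0 = 1, b_1 = 0, b_2 = 1.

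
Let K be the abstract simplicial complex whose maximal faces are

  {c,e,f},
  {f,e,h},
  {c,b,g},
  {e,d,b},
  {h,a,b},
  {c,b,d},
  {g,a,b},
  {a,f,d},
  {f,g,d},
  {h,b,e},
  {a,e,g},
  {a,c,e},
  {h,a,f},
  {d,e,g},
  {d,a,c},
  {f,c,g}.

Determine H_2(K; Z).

Order the vertices as a < b < c < d < e < f < g < h. Listing each simplex with vertices in this order, K has dimension 2 with simplices:

  0-simplices (8): a, b, c, d, e, f, g, h
  1-simplices (24): ab, ac, ad, ae, af, ag, ah, bc, bd, be, bg, bh, cd, ce, cf, cg, de, df, dg, ef, eg, eh, fg, fh
  2-simplices (16): abg, abh, acd, ace, adf, aeg, afh, bcd, bcg, bde, beh, cef, cfg, deg, dfg, efh

giving chain groups C_0 ≅ Z^8, C_1 ≅ Z^24, C_2 ≅ Z^16.

Boundary ∂_1: C_1 → C_0 maps an edge to its endpoints' difference, ∂[p,q] = q − p. For instance
  ∂cf = f − c.
This gives a 8×24 integer matrix of rank 7; reducing to Smith normal form yields diagonal entries (1,1,1,1,1,1,1).

Boundary ∂_2: C_2 → C_1 maps a triangle to the signed sum of its edges. For instance
  ∂beh = eh − bh + be,
  ∂adf = df − af + ad.
The 24×16 boundary matrix has rank 15 and Smith normal form diag(1,1,1,1,1,1,1,1,1,1,1,1,1,1,1).

Computing H_k = (kernel of ∂_k) / (image of ∂_{k+1}):

  H_2: rank ker ∂_2 − rank ∂_3 = (16 − 15) − 0 = 1, and there is no ∂_3, so H_2 = Z.

(K is a triangulation of the torus T^2.)

H_2 = Z.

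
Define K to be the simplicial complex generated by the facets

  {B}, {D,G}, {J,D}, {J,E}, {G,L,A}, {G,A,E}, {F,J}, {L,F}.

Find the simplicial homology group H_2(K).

Order the vertices as A < B < D < E < F < G < J < L. Listing each simplex with vertices in this order, K has dimension 2 with simplices:

  0-simplices (8): A, B, D, E, F, G, J, L
  1-simplices (10): AE, AG, AL, DG, DJ, EG, EJ, FJ, FL, GL
  2-simplices (2): AEG, AGL

giving chain groups C_0 ≅ Z^8, C_1 ≅ Z^10, C_2 ≅ Z^2.

∂_1: C_1 → C_0 sends each edge [p,q] (with p < q) to q − p. For instance
  ∂AG = G − A.
The resulting 8×10 matrix has rank 6, and its Smith normal form has invariant factors (1,1,1,1,1,1).

∂_2: C_2 → C_1 maps a triangle to the signed sum of its edges. For instance
  ∂AGL = GL − AL + AG,
  ∂AEG = EG − AG + AE.
The 10×2 boundary matrix has rank 2 and Smith normal form diag(1,1).

From H_k ≅ ker(∂_k) / im(∂_{k+1}) we obtain:

  H_2: rank ker ∂_2 − rank ∂_3 = (2 − 2) − 0 = 0, and there is no ∂_3, so H_2 ≅ 0.

H_2 = 0.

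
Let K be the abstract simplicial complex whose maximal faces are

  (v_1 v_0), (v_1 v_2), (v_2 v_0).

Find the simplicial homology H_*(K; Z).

H_0 ≅ Z,  H_1 ≅ Z.

Fix the vertex order v_0 < v_1 < v_2 and write every simplex with vertices in increasing order. Then dim K = 1 and the simplices of K are:

  0-simplices (3): [v_0], [v_1], [v_2]
  1-simplices (3): [v_0,v_1], [v_0,v_2], [v_1,v_2]

so the chain groups are C_0 ≅ Z^3, C_1 ≅ Z^3.

The boundary map ∂_1: C_1 → C_0 is given by ∂[p,q] = [q] − [p].
The 3×3 boundary matrix has rank 2 and Smith normal form diag(1,1).

Now H_k = ker ∂_k / im ∂_{k+1}, so:

  H_0: rank C_0 − rank ∂_1 = 3 − 2 = 1, and the invariant factors of ∂_1 are all 1, so H_0 = Z.
  H_1: rank ker ∂_1 − rank ∂_2 = (3 − 2) − 0 = 1, and there is no ∂_2, so H_1 = Z.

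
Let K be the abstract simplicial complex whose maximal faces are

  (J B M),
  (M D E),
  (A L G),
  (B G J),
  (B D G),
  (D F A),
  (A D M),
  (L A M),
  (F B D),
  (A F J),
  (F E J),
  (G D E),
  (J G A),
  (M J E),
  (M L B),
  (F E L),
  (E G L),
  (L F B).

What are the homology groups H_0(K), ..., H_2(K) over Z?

H_0 ≅ Z,  H_1 ≅ Z^2,  H_2 ≅ Z.

K has 9 vertices, 27 edges, 18 triangles.
rank ∂_0 = 0, rank ∂_1 = 8 ⇒ b_0 = 9 − 0 − 8 = 1; all invariant factors of ∂_1 are 1 so no torsion. So H_0 = Z.
rank ∂_1 = 8, rank ∂_2 = 17 ⇒ b_1 = 27 − 8 − 17 = 2; all invariant factors of ∂_2 are 1 so no torsion. So H_1 = Z^2.
rank ∂_2 = 17, rank ∂_3 = 0 ⇒ b_2 = 18 − 17 − 0 = 1. So H_2 = Z.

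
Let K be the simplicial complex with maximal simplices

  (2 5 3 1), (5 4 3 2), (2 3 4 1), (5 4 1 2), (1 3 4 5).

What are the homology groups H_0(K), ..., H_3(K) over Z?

H_0 = Z,  H_1 = 0,  H_2 = 0,  H_3 = Z.

We work with the vertex ordering 1 < 2 < 3 < 4 < 5. The simplices of K, each written with vertices in increasing order, are:

  0-simplices (5): [1], [2], [3], [4], [5]
  1-simplices (10): [1,2], [1,3], [1,4], [1,5], [2,3], [2,4], [2,5], [3,4], [3,5], [4,5]
  2-simplices (10): [1,2,3], [1,2,4], [1,2,5], [1,3,4], [1,3,5], [1,4,5], [2,3,4], [2,3,5], [2,4,5], [3,4,5]
  3-simplices (5): [1,2,3,4], [1,2,3,5], [1,2,4,5], [1,3,4,5], [2,3,4,5]

so the chain groups are C_0 ≅ Z^5, C_1 ≅ Z^10, C_2 ≅ Z^10, C_3 ≅ Z^5.

∂_1: C_1 → C_0 is given by ∂[p,q] = [q] − [p]. For instance
  ∂[1,5] = [5] − [1].
The 5×10 boundary matrix has rank 4 and Smith normal form diag(1,1,1,1).

The boundary map ∂_2: C_2 → C_1 maps a triangle to the signed sum of its edges. For instance
  ∂[1,4,5] = [4,5] − [1,5] + [1,4],
  ∂[1,2,4] = [2,4] − [1,4] + [1,2].
As a 10×10 matrix over Z this has rank 6, with invariant factors (1,1,1,1,1,1).

The boundary map ∂_3: C_3 → C_2 sends each 3-simplex σ to the alternating sum Σ_i (−1)^i (σ with its i-th vertex removed). For instance
  ∂[1,2,3,4] = [2,3,4] − [1,3,4] + [1,2,4] − [1,2,3],
  ∂[1,3,4,5] = [3,4,5] − [1,4,5] + [1,3,5] − [1,3,4].
The 10×5 boundary matrix has rank 4 and Smith normal form diag(1,1,1,1).

Now H_k = ker ∂_k / im ∂_{k+1}, so:

  H_0: rank C_0 − rank ∂_1 = 5 − 4 = 1, and the invariant factors of ∂_1 are all 1, so H_0 = Z.
  H_1: rank ker ∂_1 − rank ∂_2 = (10 − 4) − 6 = 0, and the invariant factors of ∂_2 are all 1, so H_1 = 0.
  H_2: rank ker ∂_2 − rank ∂_3 = (10 − 6) − 4 = 0, and the invariant factors of ∂_3 are all 1, so H_2 = 0.
  H_3: rank ker ∂_3 − rank ∂_4 = (5 − 4) − 0 = 1, and there is no ∂_4, so H_3 = Z.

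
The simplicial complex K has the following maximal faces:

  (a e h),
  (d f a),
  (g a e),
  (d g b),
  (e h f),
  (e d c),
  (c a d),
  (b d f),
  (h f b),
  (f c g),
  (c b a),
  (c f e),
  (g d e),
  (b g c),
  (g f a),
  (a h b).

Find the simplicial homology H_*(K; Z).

H_0 ≅ Z,  H_1 ≅ Z^2,  H_2 ≅ Z.

K has 8 vertices, 24 edges, 16 triangles.
rank ∂_0 = 0, rank ∂_1 = 7 ⇒ b_0 = 8 − 0 − 7 = 1; all invariant factors of ∂_1 are 1 so no torsion. So H_0 = Z.
rank ∂_1 = 7, rank ∂_2 = 15 ⇒ b_1 = 24 − 7 − 15 = 2; all invariant factors of ∂_2 are 1 so no torsion. So H_1 = Z^2.
rank ∂_2 = 15, rank ∂_3 = 0 ⇒ b_2 = 16 − 15 − 0 = 1. So H_2 = Z.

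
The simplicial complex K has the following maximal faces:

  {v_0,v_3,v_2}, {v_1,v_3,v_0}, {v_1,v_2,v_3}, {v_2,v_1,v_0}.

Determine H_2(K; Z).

H_2 ≅ Z.

K has 4 vertices, 6 edges, 4 triangles.
rank ∂_2 = 3, rank ∂_3 = 0 ⇒ b_2 = 4 − 3 − 0 = 1. So H_2 = Z.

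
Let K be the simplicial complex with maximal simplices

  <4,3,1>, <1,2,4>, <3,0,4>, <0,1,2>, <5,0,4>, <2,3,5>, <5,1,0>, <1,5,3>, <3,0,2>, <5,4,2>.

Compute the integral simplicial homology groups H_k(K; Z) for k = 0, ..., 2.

Take the total order 0 < 1 < 2 < 3 < 4 < 5 on the vertex set. Then K (dimension 2) consists of the simplices:

  0-simplices (6): [0], [1], [2], [3], [4], [5]
  1-simplices (15): [0,1], [0,2], [0,3], [0,4], [0,5], [1,2], [1,3], [1,4], [1,5], [2,3], [2,4], [2,5], [3,4], [3,5], [4,5]
  2-simplices (10): [0,1,2], [0,1,5], [0,2,3], [0,3,4], [0,4,5], [1,2,4], [1,3,4], [1,3,5], [2,3,5], [2,4,5]

giving chain groups C_0 ≅ Z^6, C_1 ≅ Z^15, C_2 ≅ Z^10.

The boundary map ∂_1: C_1 → C_0 maps an edge to its endpoints' difference, ∂[p,q] = q − p. For instance
  ∂[0,4] = [4] − [0].
The resulting 6×15 matrix has rank 5, and its Smith normal form has invariant factors (1,1,1,1,1).

Boundary ∂_2: C_2 → C_1 acts by ∂[p,q,r] = [q,r] − [p,r] + [p,q]. For instance
  ∂[0,2,3] = [2,3] − [0,3] + [0,2],
  ∂[1,3,4] = [3,4] − [1,4] + [1,3].
This gives a 15×10 integer matrix of rank 10; reducing to Smith normal form yields diagonal entries (1,1,1,1,1,1,1,1,1,2).

From H_k ≅ ker(∂_k) / im(∂_{k+1}) we obtain:

  H_0: rank C_0 − rank ∂_1 = 6 − 5 = 1, and the invariant factors of ∂_1 are all 1, so H_0 = Z.
  H_1: rank ker ∂_1 − rank ∂_2 = (15 − 5) − 10 = 0, and ∂_2 has invariant factor 2 > 1, so H_1 = Z_2.
  H_2: rank ker ∂_2 − rank ∂_3 = (10 − 10) − 0 = 0, and there is no ∂_3, so H_2 = 0.

H_0 ≅ Z,  H_1 ≅ Z_2,  H_2 = 0.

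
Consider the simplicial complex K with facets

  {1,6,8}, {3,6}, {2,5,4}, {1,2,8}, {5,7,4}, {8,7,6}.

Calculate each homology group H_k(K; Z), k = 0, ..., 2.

K has 8 vertices, 13 edges, 5 triangles.
rank ∂_0 = 0, rank ∂_1 = 7 ⇒ b_0 = 8 − 0 − 7 = 1; all invariant factors of ∂_1 are 1 so no torsion. So H_0 ≅ Z.
rank ∂_1 = 7, rank ∂_2 = 5 ⇒ b_1 = 13 − 7 − 5 = 1; all invariant factors of ∂_2 are 1 so no torsion. So H_1 ≅ Z.
rank ∂_2 = 5, rank ∂_3 = 0 ⇒ b_2 = 5 − 5 − 0 = 0. So H_2 ≅ 0.

H_0 ≅ Z,  H_1 ≅ Z,  H_2 = 0.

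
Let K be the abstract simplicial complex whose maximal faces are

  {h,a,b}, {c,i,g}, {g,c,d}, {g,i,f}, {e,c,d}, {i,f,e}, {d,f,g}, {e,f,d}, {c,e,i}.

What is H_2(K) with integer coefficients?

Take the total order a < b < c < d < e < f < g < h < i on the vertex set. Then K (dimension 2) consists of the simplices:

  0-simplices (9): a, b, c, d, e, f, g, h, i
  1-simplices (15): ab, ah, bh, cd, ce, cg, ci, de, df, dg, ef, ei, fg, fi, gi
  2-simplices (9): abh, cde, cdg, cei, cgi, def, dfg, efi, fgi

giving chain groups C_0 ≅ Z^9, C_1 ≅ Z^15, C_2 ≅ Z^9.

The boundary map ∂_1: C_1 → C_0 sends each edge [p,q] (with p < q) to q − p. For instance
  ∂bh = h − b.
The resulting 9×15 matrix has rank 7, and its Smith normal form has invariant factors (1,1,1,1,1,1,1).

The boundary map ∂_2: C_2 → C_1 acts by ∂[p,q,r] = [q,r] − [p,r] + [p,q]. For instance
  ∂cei = ei − ci + ce,
  ∂cde = de − ce + cd.
As a 15×9 matrix over Z this has rank 8, with invariant factors (1,1,1,1,1,1,1,1).

Now H_k = ker ∂_k / im ∂_{k+1}, so:

  H_2: rank ker ∂_2 − rank ∂_3 = (9 − 8) − 0 = 1, and there is no ∂_3, so H_2 ≅ Z.

H_2 ≅ Z.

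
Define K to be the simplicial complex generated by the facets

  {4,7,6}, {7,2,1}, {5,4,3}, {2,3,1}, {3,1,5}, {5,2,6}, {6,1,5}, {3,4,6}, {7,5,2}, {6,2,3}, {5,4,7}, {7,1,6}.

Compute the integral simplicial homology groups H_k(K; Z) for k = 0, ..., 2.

H_0 ≅ Z,  H_1 ≅ Z_2,  H_2 = 0.

K has 7 vertices, 18 edges, 12 triangles.
rank ∂_0 = 0, rank ∂_1 = 6 ⇒ b_0 = 7 − 0 − 6 = 1; all invariant factors of ∂_1 are 1 so no torsion. So H_0 ≅ Z.
rank ∂_1 = 6, rank ∂_2 = 12 ⇒ b_1 = 18 − 6 − 12 = 0; ∂_2 has invariant factor(s) [2] giving torsion. So H_1 ≅ Z_2.
rank ∂_2 = 12, rank ∂_3 = 0 ⇒ b_2 = 12 − 12 − 0 = 0. So H_2 ≅ 0.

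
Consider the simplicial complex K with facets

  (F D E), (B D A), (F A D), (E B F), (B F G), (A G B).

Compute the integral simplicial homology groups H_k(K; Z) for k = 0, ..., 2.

H_0 = Z,  H_1 = Z,  H_2 = 0.

Order the vertices as A < B < D < E < F < G. Listing each simplex with vertices in this order, K has dimension 2 with simplices:

  0-simplices (6): A, B, D, E, F, G
  1-simplices (12): AB, AD, AF, AG, BD, BE, BF, BG, DE, DF, EF, FG
  2-simplices (6): ABD, ABG, ADF, BEF, BFG, DEF

giving chain groups C_0 ≅ Z^6, C_1 ≅ Z^12, C_2 ≅ Z^6.

The boundary map ∂_1: C_1 → C_0 maps an edge to its endpoints' difference, ∂[p,q] = q − p. For instance
  ∂BF = F − B.
As a 6×12 matrix over Z this has rank 5, with invariant factors (1,1,1,1,1).

Boundary ∂_2: C_2 → C_1 maps a triangle to the signed sum of its edges. For instance
  ∂ABD = BD − AD + AB,
  ∂ABG = BG − AG + AB.
The resulting 12×6 matrix has rank 6, and its Smith normal form has invariant factors (1,1,1,1,1,1).

From H_k ≅ ker(∂_k) / im(∂_{k+1}) we obtain:

  H_0: rank C_0 − rank ∂_1 = 6 − 5 = 1, and the invariant factors of ∂_1 are all 1, so H_0 = Z.
  H_1: rank ker ∂_1 − rank ∂_2 = (12 − 5) − 6 = 1, and the invariant factors of ∂_2 are all 1, so H_1 = Z.
  H_2: rank ker ∂_2 − rank ∂_3 = (6 − 6) − 0 = 0, and there is no ∂_3, so H_2 = 0.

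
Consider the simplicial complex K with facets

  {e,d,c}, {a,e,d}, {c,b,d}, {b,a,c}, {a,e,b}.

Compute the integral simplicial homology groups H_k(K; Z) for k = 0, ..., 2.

H_0 ≅ Z,  H_1 ≅ Z,  H_2 = 0.

We work with the vertex ordering a < b < c < d < e. The simplices of K, each written with vertices in increasing order, are:

  0-simplices (5): a, b, c, d, e
  1-simplices (10): ab, ac, ad, ae, bc, bd, be, cd, ce, de
  2-simplices (5): abc, abe, ade, bcd, cde

giving chain groups C_0 ≅ Z^5, C_1 ≅ Z^10, C_2 ≅ Z^5.

Boundary ∂_1: C_1 → C_0 is given by ∂[p,q] = [q] − [p]. For instance
  ∂ab = b − a.
As a 5×10 matrix over Z this has rank 4, with invariant factors (1,1,1,1).

∂_2: C_2 → C_1 acts by ∂[p,q,r] = [q,r] − [p,r] + [p,q]. For instance
  ∂abc = bc − ac + ab,
  ∂abe = be − ae + ab.
As a 10×5 matrix over Z this has rank 5, with invariant factors (1,1,1,1,1).

Now H_k = ker ∂_k / im ∂_{k+1}, so:

  H_0: rank C_0 − rank ∂_1 = 5 − 4 = 1, and the invariant factors of ∂_1 are all 1, so H_0 ≅ Z.
  H_1: rank ker ∂_1 − rank ∂_2 = (10 − 4) − 5 = 1, and the invariant factors of ∂_2 are all 1, so H_1 ≅ Z.
  H_2: rank ker ∂_2 − rank ∂_3 = (5 − 5) − 0 = 0, and there is no ∂_3, so H_2 ≅ 0.

As a check, the Euler characteristic is 5 − 10 + 5 = 0, which agrees with 1 − 1 + 0 = 0.
(K is a triangulation of the Möbius band.)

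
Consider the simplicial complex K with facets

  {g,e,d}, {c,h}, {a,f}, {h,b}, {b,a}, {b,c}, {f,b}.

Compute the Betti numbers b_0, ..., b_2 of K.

Fix the vertex order a < b < c < d < e < f < g < h and write every simplex with vertices in increasing order. Then dim K = 2 and the simplices of K are:

  0-simplices (8): a, b, c, d, e, f, g, h
  1-simplices (9): ab, af, bc, bf, bh, ch, de, dg, eg
  2-simplices (1): deg

giving chain groups C_0 ≅ Z^8, C_1 ≅ Z^9, C_2 ≅ Z^1.

∂_1: C_1 → C_0 sends each edge [p,q] (with p < q) to q − p.
As a 8×9 matrix over Z this has rank 6, with invariant factors (1,1,1,1,1,1).

Boundary ∂_2: C_2 → C_1 maps a triangle to the signed sum of its edges. For instance
  ∂deg = eg − dg + de.
The resulting 9×1 matrix has rank 1, and its Smith normal form has invariant factors (1).

Reading off H_k = ker ∂_k / im ∂_{k+1}:

  H_0: rank C_0 − rank ∂_1 = 8 − 6 = 2, and the invariant factors of ∂_1 are all 1, so H_0 ≅ Z^2.
  H_1: rank ker ∂_1 − rank ∂_2 = (9 − 6) − 1 = 2, and the invariant factors of ∂_2 are all 1, so H_1 ≅ Z^2.
  H_2: rank ker ∂_2 − rank ∂_3 = (1 − 1) − 0 = 0, and there is no ∂_3, so H_2 ≅ 0.

Hence the Betti numbers are b_0 = 2, b_1 = 2, b_2 = 0.

b_0 = 2, b_1 = 2, b_2 = 0.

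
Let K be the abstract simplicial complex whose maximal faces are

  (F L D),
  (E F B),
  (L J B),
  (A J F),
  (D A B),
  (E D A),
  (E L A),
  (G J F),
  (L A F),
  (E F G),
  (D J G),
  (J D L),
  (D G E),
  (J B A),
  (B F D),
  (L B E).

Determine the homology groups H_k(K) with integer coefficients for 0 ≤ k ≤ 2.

Fix the vertex order A < B < D < E < F < G < J < L and write every simplex with vertices in increasing order. Then dim K = 2 and the simplices of K are:

  0-simplices (8): A, B, D, E, F, G, J, L
  1-simplices (24): AB, AD, AE, AF, AJ, AL, BD, BE, BF, BJ, BL, DE, DF, DG, DJ, DL, EF, EG, EL, FG, FJ, FL, GJ, JL
  2-simplices (16): ABD, ABJ, ADE, AEL, AFJ, AFL, BDF, BEF, BEL, BJL, DEG, DFL, DGJ, DJL, EFG, FGJ

so the chain groups are C_0 ≅ Z^8, C_1 ≅ Z^24, C_2 ≅ Z^16.

Boundary ∂_1: C_1 → C_0 maps an edge to its endpoints' difference, ∂[p,q] = q − p.
The 8×24 boundary matrix has rank 7 and Smith normal form diag(1,1,1,1,1,1,1).

∂_2: C_2 → C_1 maps a triangle to the signed sum of its edges. For instance
  ∂BJL = JL − BL + BJ,
  ∂ADE = DE − AE + AD.
This gives a 24×16 integer matrix of rank 15; reducing to Smith normal form yields diagonal entries (1,1,1,1,1,1,1,1,1,1,1,1,1,1,1).

Now H_k = ker ∂_k / im ∂_{k+1}, so:

  H_0: rank C_0 − rank ∂_1 = 8 − 7 = 1, and the invariant factors of ∂_1 are all 1, so H_0 = Z.
  H_1: rank ker ∂_1 − rank ∂_2 = (24 − 7) − 15 = 2, and the invariant factors of ∂_2 are all 1, so H_1 = Z^2.
  H_2: rank ker ∂_2 − rank ∂_3 = (16 − 15) − 0 = 1, and there is no ∂_3, so H_2 = Z.

As a check, the Euler characteristic is 8 − 24 + 16 = 0, which agrees with 1 − 2 + 1 = 0.

H_0 ≅ Z,  H_1 ≅ Z^2,  H_2 ≅ Z.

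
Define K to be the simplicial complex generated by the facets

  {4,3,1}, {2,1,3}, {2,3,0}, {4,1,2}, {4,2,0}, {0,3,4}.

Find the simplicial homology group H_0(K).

H_0 ≅ Z.

We work with the vertex ordering 0 < 1 < 2 < 3 < 4. The simplices of K, each written with vertices in increasing order, are:

  0-simplices (5): [0], [1], [2], [3], [4]
  1-simplices (9): [0,2], [0,3], [0,4], [1,2], [1,3], [1,4], [2,3], [2,4], [3,4]
  2-simplices (6): [0,2,3], [0,2,4], [0,3,4], [1,2,3], [1,2,4], [1,3,4]

Hence C_0 ≅ Z^5, C_1 ≅ Z^9, C_2 ≅ Z^6.

The boundary map ∂_1: C_1 → C_0 maps an edge to its endpoints' difference, ∂[p,q] = q − p. For instance
  ∂[0,4] = [4] − [0].
The resulting 5×9 matrix has rank 4, and its Smith normal form has invariant factors (1,1,1,1).

∂_2: C_2 → C_1 maps a triangle to the signed sum of its edges. For instance
  ∂[1,2,3] = [2,3] − [1,3] + [1,2],
  ∂[0,3,4] = [3,4] − [0,4] + [0,3].
As a 9×6 matrix over Z this has rank 5, with invariant factors (1,1,1,1,1).

Computing H_k = (kernel of ∂_k) / (image of ∂_{k+1}):

  H_0: rank C_0 − rank ∂_1 = 5 − 4 = 1, and the invariant factors of ∂_1 are all 1, so H_0 = Z.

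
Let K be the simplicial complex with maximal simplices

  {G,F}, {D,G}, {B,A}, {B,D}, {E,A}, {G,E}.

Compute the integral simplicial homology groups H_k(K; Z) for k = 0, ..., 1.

Order the vertices as A < B < D < E < F < G. Listing each simplex with vertices in this order, K has dimension 1 with simplices:

  0-simplices (6): A, B, D, E, F, G
  1-simplices (6): AB, AE, BD, DG, EG, FG

so the chain groups are C_0 ≅ Z^6, C_1 ≅ Z^6.

The boundary map ∂_1: C_1 → C_0 is given by ∂[p,q] = [q] − [p]. For instance
  ∂EG = G − E.
This gives a 6×6 integer matrix of rank 5; reducing to Smith normal form yields diagonal entries (1,1,1,1,1).

From H_k ≅ ker(∂_k) / im(∂_{k+1}) we obtain:

  H_0: rank C_0 − rank ∂_1 = 6 − 5 = 1, and the invariant factors of ∂_1 are all 1, so H_0 ≅ Z.
  H_1: rank ker ∂_1 − rank ∂_2 = (6 − 5) − 0 = 1, and there is no ∂_2, so H_1 ≅ Z.

As a check, the Euler characteristic is 6 − 6 = 0, which agrees with 1 − 1 = 0.

H_0 = Z,  H_1 = Z.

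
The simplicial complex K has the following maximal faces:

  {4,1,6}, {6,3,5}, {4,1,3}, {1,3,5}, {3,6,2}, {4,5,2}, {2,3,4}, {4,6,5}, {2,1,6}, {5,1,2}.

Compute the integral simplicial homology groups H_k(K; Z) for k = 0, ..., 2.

K has 6 vertices, 15 edges, 10 triangles.
rank ∂_0 = 0, rank ∂_1 = 5 ⇒ b_0 = 6 − 0 − 5 = 1; all invariant factors of ∂_1 are 1 so no torsion. So H_0 = Z.
rank ∂_1 = 5, rank ∂_2 = 10 ⇒ b_1 = 15 − 5 − 10 = 0; ∂_2 has invariant factor(s) [2] giving torsion. So H_1 = Z/2.
rank ∂_2 = 10, rank ∂_3 = 0 ⇒ b_2 = 10 − 10 − 0 = 0. So H_2 = 0.

H_0 ≅ Z,  H_1 ≅ Z/2,  H_2 = 0.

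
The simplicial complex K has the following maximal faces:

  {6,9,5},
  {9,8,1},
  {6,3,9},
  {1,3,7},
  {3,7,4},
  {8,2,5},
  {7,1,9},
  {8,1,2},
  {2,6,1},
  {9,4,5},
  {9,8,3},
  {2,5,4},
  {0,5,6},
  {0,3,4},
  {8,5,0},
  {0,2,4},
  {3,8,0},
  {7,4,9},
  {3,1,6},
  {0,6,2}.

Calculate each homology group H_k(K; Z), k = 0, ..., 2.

Order the vertices as 0 < 1 < 2 < 3 < 4 < 5 < 6 < 7 < 8 < 9. Listing each simplex with vertices in this order, K has dimension 2 with simplices:

  0-simplices (10): [0], [1], [2], [3], [4], [5], [6], [7], [8], [9]
  1-simplices (30): (30 of them)
  2-simplices (20): (20 of them)

Hence C_0 ≅ Z^10, C_1 ≅ Z^30, C_2 ≅ Z^20.

Boundary ∂_1: C_1 → C_0 is given by ∂[p,q] = [q] − [p].
The 10×30 boundary matrix has rank 9 and Smith normal form diag(1,1,1,1,1,1,1,1,1).

∂_2: C_2 → C_1 maps a triangle to the signed sum of its edges. For instance
  ∂[4,5,9] = [5,9] − [4,9] + [4,5],
  ∂[2,4,5] = [4,5] − [2,5] + [2,4].
The 30×20 boundary matrix has rank 20 and Smith normal form diag(1,1,1,1,1,1,1,1,1,1,1,1,1,1,1,1,1,1,1,2).

Reading off H_k = ker ∂_k / im ∂_{k+1}:

  H_0: rank C_0 − rank ∂_1 = 10 − 9 = 1, and the invariant factors of ∂_1 are all 1, so H_0 ≅ Z.
  H_1: rank ker ∂_1 − rank ∂_2 = (30 − 9) − 20 = 1, and ∂_2 has invariant factor 2 > 1, so H_1 ≅ Z ⊕ Z/2.
  H_2: rank ker ∂_2 − rank ∂_3 = (20 − 20) − 0 = 0, and there is no ∂_3, so H_2 ≅ 0.

As a check, the Euler characteristic is 10 − 30 + 20 = 0, which agrees with 1 − 1 + 0 = 0.

H_0 = Z,  H_1 = Z ⊕ Z/2,  H_2 = 0.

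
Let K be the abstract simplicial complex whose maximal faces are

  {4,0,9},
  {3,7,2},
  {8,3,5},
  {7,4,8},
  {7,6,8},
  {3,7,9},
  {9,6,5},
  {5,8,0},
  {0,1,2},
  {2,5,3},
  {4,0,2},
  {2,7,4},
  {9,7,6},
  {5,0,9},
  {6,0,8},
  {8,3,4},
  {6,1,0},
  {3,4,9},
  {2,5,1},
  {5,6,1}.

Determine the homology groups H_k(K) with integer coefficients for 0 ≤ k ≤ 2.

Fix the vertex order 0 < 1 < 2 < 3 < 4 < 5 < 6 < 7 < 8 < 9 and write every simplex with vertices in increasing order. Then dim K = 2 and the simplices of K are:

  0-simplices (10): [0], [1], [2], [3], [4], [5], [6], [7], [8], [9]
  1-simplices (30): (30 of them)
  2-simplices (20): (20 of them)

so the chain groups are C_0 ≅ Z^10, C_1 ≅ Z^30, C_2 ≅ Z^20.

Boundary ∂_1: C_1 → C_0 is given by ∂[p,q] = [q] − [p]. For instance
  ∂[1,2] = [2] − [1].
As a 10×30 matrix over Z this has rank 9, with invariant factors (1,1,1,1,1,1,1,1,1).

The boundary map ∂_2: C_2 → C_1 sends each 2-simplex [p,q,r] to [q,r] − [p,r] + [p,q]. For instance
  ∂[3,5,8] = [5,8] − [3,8] + [3,5],
  ∂[6,7,9] = [7,9] − [6,9] + [6,7].
The resulting 30×20 matrix has rank 20, and its Smith normal form has invariant factors (1,1,1,1,1,1,1,1,1,1,1,1,1,1,1,1,1,1,1,2).

Reading off H_k = ker ∂_k / im ∂_{k+1}:

  H_0: rank C_0 − rank ∂_1 = 10 − 9 = 1, and the invariant factors of ∂_1 are all 1, so H_0 = Z.
  H_1: rank ker ∂_1 − rank ∂_2 = (30 − 9) − 20 = 1, and ∂_2 has invariant factor 2 > 1, so H_1 = Z ⊕ Z_2.
  H_2: rank ker ∂_2 − rank ∂_3 = (20 − 20) − 0 = 0, and there is no ∂_3, so H_2 = 0.

H_0 = Z,  H_1 = Z ⊕ Z_2,  H_2 = 0.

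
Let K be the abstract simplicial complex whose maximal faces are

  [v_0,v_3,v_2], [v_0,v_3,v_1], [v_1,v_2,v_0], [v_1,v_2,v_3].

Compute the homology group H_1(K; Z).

H_1 ≅ 0.

We work with the vertex ordering v_0 < v_1 < v_2 < v_3. The simplices of K, each written with vertices in increasing order, are:

  0-simplices (4): [v_0], [v_1], [v_2], [v_3]
  1-simplices (6): [v_0,v_1], [v_0,v_2], [v_0,v_3], [v_1,v_2], [v_1,v_3], [v_2,v_3]
  2-simplices (4): [v_0,v_1,v_2], [v_0,v_1,v_3], [v_0,v_2,v_3], [v_1,v_2,v_3]

giving chain groups C_0 ≅ Z^4, C_1 ≅ Z^6, C_2 ≅ Z^4.

∂_1: C_1 → C_0 maps an edge to its endpoints' difference, ∂[p,q] = q − p.
The 4×6 boundary matrix has rank 3 and Smith normal form diag(1,1,1).

The boundary map ∂_2: C_2 → C_1 sends each 2-simplex [p,q,r] to [q,r] − [p,r] + [p,q]. For instance
  ∂[v_0,v_2,v_3] = [v_2,v_3] − [v_0,v_3] + [v_0,v_2],
  ∂[v_0,v_1,v_3] = [v_1,v_3] − [v_0,v_3] + [v_0,v_1].
The 6×4 boundary matrix has rank 3 and Smith normal form diag(1,1,1).

Computing H_k = (kernel of ∂_k) / (image of ∂_{k+1}):

  H_1: rank ker ∂_1 − rank ∂_2 = (6 − 3) − 3 = 0, and the invariant factors of ∂_2 are all 1, so H_1 ≅ 0.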